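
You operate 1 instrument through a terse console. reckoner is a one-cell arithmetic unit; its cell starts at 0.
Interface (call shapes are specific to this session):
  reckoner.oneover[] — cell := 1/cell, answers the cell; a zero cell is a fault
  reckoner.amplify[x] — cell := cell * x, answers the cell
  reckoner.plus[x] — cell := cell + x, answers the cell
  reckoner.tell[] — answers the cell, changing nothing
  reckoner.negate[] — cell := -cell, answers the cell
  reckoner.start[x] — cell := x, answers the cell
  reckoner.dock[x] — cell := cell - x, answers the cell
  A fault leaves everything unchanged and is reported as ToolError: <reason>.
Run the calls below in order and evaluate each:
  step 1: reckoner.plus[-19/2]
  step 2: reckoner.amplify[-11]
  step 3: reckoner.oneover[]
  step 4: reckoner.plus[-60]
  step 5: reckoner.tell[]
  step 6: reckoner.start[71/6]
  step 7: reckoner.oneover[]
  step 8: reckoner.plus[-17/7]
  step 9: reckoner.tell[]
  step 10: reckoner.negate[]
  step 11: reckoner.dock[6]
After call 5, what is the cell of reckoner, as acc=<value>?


CALL reckoner.plus[x→-19/2]
RET  -19/2
CALL reckoner.amplify[x→-11]
RET  209/2
CALL reckoner.oneover[]
RET  2/209
CALL reckoner.plus[x→-60]
RET  -12538/209
CALL reckoner.tell[]
RET  -12538/209
CALL reckoner.start[x→71/6]
RET  71/6
CALL reckoner.oneover[]
RET  6/71
CALL reckoner.plus[x→-17/7]
RET  -1165/497
CALL reckoner.tell[]
RET  -1165/497
CALL reckoner.negate[]
RET  1165/497
CALL reckoner.dock[x→6]
RET  -1817/497

Answer: acc=-12538/209


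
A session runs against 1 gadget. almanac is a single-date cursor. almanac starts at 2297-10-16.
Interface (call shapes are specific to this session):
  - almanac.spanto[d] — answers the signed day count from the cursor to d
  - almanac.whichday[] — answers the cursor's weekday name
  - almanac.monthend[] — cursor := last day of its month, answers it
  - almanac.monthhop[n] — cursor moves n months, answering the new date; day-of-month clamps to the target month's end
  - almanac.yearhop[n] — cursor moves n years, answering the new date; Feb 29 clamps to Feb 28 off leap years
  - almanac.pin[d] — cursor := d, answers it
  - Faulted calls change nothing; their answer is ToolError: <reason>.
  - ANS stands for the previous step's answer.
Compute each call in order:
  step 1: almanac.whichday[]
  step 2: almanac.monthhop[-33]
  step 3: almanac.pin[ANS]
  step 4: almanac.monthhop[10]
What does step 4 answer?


Answer: 2295-11-16

Derivation:
~$ almanac.whichday
[out] Saturday
~$ almanac.monthhop n=-33
[out] 2295-01-16
~$ almanac.pin d=ANS
[out] 2295-01-16
~$ almanac.monthhop n=10
[out] 2295-11-16


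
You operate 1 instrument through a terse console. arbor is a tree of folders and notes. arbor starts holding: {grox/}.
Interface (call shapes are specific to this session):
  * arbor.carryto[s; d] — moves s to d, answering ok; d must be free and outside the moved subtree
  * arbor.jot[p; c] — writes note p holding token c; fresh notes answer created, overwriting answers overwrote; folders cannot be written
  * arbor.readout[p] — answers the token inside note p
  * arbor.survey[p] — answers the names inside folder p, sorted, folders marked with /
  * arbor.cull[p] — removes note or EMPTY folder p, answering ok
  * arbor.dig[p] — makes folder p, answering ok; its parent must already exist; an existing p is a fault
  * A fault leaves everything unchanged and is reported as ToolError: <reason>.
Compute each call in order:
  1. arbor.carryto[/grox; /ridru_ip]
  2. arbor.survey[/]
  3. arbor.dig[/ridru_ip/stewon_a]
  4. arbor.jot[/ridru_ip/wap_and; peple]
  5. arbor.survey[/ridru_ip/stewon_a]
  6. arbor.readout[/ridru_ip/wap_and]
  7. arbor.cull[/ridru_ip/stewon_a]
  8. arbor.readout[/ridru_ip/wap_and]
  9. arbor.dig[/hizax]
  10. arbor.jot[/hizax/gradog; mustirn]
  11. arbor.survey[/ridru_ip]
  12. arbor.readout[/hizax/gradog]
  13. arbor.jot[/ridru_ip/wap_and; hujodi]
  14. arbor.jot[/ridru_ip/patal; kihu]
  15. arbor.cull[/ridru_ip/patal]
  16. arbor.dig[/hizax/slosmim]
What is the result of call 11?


I try arbor.carryto with s→/grox, d→/ridru_ip, and observe ok.
Now I run arbor.survey with p→/: [ridru_ip/].
I try arbor.dig with p→/ridru_ip/stewon_a, which returns ok.
Using arbor.jot with p→/ridru_ip/wap_and, c→peple, and get created.
Calling arbor.survey with p→/ridru_ip/stewon_a, → [].
Invoking arbor.readout with p→/ridru_ip/wap_and: peple.
Now I run arbor.cull with p→/ridru_ip/stewon_a, → ok.
Calling arbor.readout with p→/ridru_ip/wap_and, and observe peple.
I use arbor.dig with p→/hizax, and get ok.
I invoke arbor.jot with p→/hizax/gradog, c→mustirn, — result: created.
I invoke arbor.survey with p→/ridru_ip, and observe [wap_and].
Invoking arbor.readout with p→/hizax/gradog, and get mustirn.
I use arbor.jot with p→/ridru_ip/wap_and, c→hujodi, — result: overwrote.
Now I run arbor.jot with p→/ridru_ip/patal, c→kihu, which returns created.
Next I call arbor.cull with p→/ridru_ip/patal, and get ok.
Calling arbor.dig with p→/hizax/slosmim, giving ok.

Answer: [wap_and]


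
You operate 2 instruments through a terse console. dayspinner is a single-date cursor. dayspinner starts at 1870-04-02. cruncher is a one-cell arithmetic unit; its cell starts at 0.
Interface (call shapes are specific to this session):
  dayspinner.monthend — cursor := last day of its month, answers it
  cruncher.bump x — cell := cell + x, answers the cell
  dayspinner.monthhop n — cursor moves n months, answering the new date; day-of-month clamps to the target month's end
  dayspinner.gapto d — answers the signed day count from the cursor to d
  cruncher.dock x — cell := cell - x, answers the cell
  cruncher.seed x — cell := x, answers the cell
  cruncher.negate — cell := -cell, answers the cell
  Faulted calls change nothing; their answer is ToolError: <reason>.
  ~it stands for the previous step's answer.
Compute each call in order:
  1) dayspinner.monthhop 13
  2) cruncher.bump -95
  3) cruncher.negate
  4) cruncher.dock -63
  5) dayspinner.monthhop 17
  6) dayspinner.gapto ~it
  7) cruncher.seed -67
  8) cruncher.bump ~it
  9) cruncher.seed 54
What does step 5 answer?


Answer: 1872-10-02

Derivation:
Do: dayspinner.monthhop[13]
See: 1871-05-02
Do: cruncher.bump[-95]
See: -95
Do: cruncher.negate[]
See: 95
Do: cruncher.dock[-63]
See: 158
Do: dayspinner.monthhop[17]
See: 1872-10-02
Do: dayspinner.gapto[~it]
See: 0
Do: cruncher.seed[-67]
See: -67
Do: cruncher.bump[~it]
See: -134
Do: cruncher.seed[54]
See: 54


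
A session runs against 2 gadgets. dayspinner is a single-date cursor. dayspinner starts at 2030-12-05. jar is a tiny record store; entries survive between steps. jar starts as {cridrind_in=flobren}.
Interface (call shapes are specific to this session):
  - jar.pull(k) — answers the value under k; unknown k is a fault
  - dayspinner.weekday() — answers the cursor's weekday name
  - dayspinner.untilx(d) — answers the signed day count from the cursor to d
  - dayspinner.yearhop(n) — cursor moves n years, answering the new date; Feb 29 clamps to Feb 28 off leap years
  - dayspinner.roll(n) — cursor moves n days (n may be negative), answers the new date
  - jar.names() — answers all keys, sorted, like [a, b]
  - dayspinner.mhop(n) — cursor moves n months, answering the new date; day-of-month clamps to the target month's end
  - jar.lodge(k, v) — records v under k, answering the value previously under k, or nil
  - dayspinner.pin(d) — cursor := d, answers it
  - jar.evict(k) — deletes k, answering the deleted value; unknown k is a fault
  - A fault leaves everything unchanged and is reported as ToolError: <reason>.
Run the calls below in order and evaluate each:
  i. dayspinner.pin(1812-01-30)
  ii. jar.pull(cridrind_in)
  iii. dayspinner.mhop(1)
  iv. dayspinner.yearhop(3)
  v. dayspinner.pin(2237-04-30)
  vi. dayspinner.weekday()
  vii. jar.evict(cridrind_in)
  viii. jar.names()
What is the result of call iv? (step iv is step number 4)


Answer: 1815-02-28

Derivation:
[in] pin d: 1812-01-30
[out] 1812-01-30
[in] pull k: cridrind_in
[out] flobren
[in] mhop n: 1
[out] 1812-02-29
[in] yearhop n: 3
[out] 1815-02-28
[in] pin d: 2237-04-30
[out] 2237-04-30
[in] weekday
[out] Sunday
[in] evict k: cridrind_in
[out] flobren
[in] names
[out] []


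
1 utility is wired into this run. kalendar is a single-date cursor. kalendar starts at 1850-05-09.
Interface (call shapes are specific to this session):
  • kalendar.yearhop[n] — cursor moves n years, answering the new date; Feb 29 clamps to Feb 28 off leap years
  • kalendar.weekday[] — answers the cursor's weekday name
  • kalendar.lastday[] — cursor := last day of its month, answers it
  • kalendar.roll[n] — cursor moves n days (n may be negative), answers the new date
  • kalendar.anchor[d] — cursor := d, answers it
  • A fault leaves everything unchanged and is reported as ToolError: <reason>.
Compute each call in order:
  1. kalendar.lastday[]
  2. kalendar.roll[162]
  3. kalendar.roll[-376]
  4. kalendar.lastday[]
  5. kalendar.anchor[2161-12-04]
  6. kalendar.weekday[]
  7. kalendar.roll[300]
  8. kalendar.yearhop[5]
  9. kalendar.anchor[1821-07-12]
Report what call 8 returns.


Step: kalendar.lastday[]
Result: 1850-05-31
Step: kalendar.roll[n=162]
Result: 1850-11-09
Step: kalendar.roll[n=-376]
Result: 1849-10-29
Step: kalendar.lastday[]
Result: 1849-10-31
Step: kalendar.anchor[d=2161-12-04]
Result: 2161-12-04
Step: kalendar.weekday[]
Result: Friday
Step: kalendar.roll[n=300]
Result: 2162-09-30
Step: kalendar.yearhop[n=5]
Result: 2167-09-30
Step: kalendar.anchor[d=1821-07-12]
Result: 1821-07-12

Answer: 2167-09-30


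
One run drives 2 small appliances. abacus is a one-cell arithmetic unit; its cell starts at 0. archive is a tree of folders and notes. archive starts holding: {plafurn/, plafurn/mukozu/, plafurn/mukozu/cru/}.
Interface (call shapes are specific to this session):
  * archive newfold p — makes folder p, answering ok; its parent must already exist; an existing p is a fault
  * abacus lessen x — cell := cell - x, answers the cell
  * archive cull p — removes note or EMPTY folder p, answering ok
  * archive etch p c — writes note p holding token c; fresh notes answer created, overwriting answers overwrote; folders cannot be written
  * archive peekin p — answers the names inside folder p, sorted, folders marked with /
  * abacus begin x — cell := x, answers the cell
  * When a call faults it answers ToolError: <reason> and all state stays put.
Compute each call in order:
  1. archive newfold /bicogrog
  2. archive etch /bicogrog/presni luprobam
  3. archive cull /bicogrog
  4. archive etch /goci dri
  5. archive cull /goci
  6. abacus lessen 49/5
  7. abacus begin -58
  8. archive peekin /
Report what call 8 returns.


Answer: [bicogrog/, plafurn/]

Derivation:
Calling archive newfold on p→/bicogrog, and observe ok.
I use archive etch on p→/bicogrog/presni, c→luprobam, — result: created.
I run archive cull on p→/bicogrog, which returns ToolError: not empty.
Invoking archive etch on p→/goci, c→dri, giving created.
Using archive cull on p→/goci, → ok.
Calling abacus lessen on x→49/5: -49/5.
Next I call abacus begin on x→-58, giving -58.
Using archive peekin on p→/, yielding [bicogrog/, plafurn/].


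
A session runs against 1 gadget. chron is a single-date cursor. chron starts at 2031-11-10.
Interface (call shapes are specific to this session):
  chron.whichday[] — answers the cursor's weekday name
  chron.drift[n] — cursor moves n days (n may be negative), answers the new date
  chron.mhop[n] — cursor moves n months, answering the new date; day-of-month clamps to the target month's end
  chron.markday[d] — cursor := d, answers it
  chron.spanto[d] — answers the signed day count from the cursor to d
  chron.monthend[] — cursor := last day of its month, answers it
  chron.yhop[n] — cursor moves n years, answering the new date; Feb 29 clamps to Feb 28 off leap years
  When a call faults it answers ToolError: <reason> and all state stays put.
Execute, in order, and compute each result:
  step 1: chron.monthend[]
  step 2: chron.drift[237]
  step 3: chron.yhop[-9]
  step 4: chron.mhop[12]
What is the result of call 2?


Answer: 2032-07-24

Derivation:
Step: chron.monthend[]
Result: 2031-11-30
Step: chron.drift[237]
Result: 2032-07-24
Step: chron.yhop[-9]
Result: 2023-07-24
Step: chron.mhop[12]
Result: 2024-07-24


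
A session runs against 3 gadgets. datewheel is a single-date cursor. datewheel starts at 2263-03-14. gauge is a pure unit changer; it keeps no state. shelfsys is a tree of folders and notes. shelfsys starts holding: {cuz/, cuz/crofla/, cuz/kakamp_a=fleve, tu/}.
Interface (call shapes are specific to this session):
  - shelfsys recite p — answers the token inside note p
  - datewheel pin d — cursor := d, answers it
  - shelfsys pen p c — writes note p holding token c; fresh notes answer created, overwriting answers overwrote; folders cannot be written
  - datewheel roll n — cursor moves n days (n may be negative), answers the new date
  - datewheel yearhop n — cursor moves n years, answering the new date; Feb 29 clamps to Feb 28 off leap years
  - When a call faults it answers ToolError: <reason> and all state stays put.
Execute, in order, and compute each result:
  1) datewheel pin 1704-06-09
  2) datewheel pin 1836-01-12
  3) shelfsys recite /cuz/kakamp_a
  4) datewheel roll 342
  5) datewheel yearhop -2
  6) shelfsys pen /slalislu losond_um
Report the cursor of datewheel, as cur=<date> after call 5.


// datewheel pin(d=1704-06-09) ~> 1704-06-09
// datewheel pin(d=1836-01-12) ~> 1836-01-12
// shelfsys recite(p=/cuz/kakamp_a) ~> fleve
// datewheel roll(n=342) ~> 1836-12-19
// datewheel yearhop(n=-2) ~> 1834-12-19
// shelfsys pen(p=/slalislu, c=losond_um) ~> created

Answer: cur=1834-12-19


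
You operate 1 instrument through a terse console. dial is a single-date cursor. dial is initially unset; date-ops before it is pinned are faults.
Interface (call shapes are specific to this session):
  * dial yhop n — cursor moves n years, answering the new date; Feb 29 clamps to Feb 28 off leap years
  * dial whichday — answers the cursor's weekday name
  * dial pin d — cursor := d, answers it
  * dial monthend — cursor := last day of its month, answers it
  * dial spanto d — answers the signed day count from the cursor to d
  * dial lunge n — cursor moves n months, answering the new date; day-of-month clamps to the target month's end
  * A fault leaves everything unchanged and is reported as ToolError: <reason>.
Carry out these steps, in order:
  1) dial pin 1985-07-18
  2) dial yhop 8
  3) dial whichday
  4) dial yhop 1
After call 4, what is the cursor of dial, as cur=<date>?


Answer: cur=1994-07-18

Derivation:
Act: dial pin[d=1985-07-18]
Obs: 1985-07-18
Act: dial yhop[n=8]
Obs: 1993-07-18
Act: dial whichday[]
Obs: Sunday
Act: dial yhop[n=1]
Obs: 1994-07-18


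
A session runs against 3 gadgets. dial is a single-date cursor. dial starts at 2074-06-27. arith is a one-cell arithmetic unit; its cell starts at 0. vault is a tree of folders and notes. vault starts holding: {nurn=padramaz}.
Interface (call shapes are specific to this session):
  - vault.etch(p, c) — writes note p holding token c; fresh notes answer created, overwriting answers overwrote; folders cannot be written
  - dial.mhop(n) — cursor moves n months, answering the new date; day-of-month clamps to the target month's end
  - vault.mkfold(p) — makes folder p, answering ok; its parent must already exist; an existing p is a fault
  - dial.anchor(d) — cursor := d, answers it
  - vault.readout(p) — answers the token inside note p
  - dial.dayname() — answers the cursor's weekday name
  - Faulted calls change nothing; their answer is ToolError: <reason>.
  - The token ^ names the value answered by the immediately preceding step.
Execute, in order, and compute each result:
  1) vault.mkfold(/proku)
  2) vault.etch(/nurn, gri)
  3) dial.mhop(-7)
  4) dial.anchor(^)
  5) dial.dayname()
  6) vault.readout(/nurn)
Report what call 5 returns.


Answer: Monday

Derivation:
I run vault.mkfold with p→/proku, and see ok.
Next I call vault.etch with p→/nurn, c→gri, — result: overwrote.
I use dial.mhop with n→-7, which returns 2073-11-27.
I run dial.anchor with d→^, giving 2073-11-27.
I try dial.dayname: Monday.
Next I call vault.readout with p→/nurn, which returns gri.


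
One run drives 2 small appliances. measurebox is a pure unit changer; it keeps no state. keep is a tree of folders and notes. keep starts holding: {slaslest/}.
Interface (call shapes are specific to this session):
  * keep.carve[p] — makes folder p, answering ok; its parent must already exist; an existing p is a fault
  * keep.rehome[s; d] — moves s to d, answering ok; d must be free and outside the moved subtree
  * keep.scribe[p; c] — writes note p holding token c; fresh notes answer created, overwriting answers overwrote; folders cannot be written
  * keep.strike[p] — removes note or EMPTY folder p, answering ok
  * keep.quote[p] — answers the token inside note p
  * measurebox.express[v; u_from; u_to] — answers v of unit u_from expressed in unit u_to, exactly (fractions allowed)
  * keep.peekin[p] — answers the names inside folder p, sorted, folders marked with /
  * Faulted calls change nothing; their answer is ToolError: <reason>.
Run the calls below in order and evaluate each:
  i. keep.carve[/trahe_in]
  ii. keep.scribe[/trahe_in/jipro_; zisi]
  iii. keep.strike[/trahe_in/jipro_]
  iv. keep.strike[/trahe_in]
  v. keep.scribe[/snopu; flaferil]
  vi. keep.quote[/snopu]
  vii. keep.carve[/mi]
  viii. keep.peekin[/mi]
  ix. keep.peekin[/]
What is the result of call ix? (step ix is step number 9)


Using keep.carve on /trahe_in, and get ok.
I try keep.scribe on /trahe_in/jipro_, zisi, and get created.
Now I run keep.strike on /trahe_in/jipro_, → ok.
I try keep.strike on /trahe_in: ok.
I invoke keep.scribe on /snopu, flaferil, → created.
I try keep.quote on /snopu, giving flaferil.
I call keep.carve on /mi: ok.
Using keep.peekin on /mi, → [].
Then keep.peekin on /, — result: [mi/, slaslest/, snopu].

Answer: [mi/, slaslest/, snopu]


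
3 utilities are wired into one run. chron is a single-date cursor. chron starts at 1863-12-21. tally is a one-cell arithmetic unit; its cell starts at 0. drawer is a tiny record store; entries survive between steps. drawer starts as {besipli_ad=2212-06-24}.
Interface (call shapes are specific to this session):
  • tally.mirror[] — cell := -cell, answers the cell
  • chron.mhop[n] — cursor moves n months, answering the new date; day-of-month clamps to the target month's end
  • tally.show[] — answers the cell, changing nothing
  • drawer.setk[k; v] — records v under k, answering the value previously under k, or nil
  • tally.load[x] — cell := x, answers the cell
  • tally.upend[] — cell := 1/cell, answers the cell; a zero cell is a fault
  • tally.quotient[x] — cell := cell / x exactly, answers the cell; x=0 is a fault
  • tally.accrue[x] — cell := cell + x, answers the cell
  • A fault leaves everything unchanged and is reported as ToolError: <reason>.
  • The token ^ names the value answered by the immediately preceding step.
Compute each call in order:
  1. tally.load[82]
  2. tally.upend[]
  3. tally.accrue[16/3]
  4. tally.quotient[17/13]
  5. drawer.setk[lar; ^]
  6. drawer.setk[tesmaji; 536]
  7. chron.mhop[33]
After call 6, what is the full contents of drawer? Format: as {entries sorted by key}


Using tally.load with x=82, → 82.
I invoke tally.upend(), which returns 1/82.
I use tally.accrue with x=16/3: 1315/246.
I run tally.quotient with x=17/13, which returns 17095/4182.
Next I call drawer.setk with k=lar, v=^, yielding nil.
Now I run drawer.setk with k=tesmaji, v=536, and get nil.
Invoking chron.mhop with n=33, and observe 1866-09-21.

Answer: {besipli_ad=2212-06-24, lar=17095/4182, tesmaji=536}


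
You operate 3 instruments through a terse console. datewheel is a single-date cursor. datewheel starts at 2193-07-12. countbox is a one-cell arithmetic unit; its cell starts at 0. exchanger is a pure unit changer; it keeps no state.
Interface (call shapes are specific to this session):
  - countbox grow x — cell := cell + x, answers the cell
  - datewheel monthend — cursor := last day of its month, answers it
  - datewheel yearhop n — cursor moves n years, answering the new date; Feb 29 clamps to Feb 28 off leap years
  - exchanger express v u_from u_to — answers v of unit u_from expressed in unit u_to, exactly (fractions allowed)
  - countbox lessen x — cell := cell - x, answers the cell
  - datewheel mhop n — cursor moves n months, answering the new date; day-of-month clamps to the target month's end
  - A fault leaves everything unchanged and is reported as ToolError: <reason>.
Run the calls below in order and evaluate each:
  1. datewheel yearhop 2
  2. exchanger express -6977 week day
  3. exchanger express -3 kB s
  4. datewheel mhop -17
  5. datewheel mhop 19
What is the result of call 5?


// datewheel yearhop(2) : 2195-07-12
// exchanger express(-6977, week, day) : -48839
// exchanger express(-3, kB, s) : ToolError: incompatible units
// datewheel mhop(-17) : 2194-02-12
// datewheel mhop(19) : 2195-09-12

Answer: 2195-09-12


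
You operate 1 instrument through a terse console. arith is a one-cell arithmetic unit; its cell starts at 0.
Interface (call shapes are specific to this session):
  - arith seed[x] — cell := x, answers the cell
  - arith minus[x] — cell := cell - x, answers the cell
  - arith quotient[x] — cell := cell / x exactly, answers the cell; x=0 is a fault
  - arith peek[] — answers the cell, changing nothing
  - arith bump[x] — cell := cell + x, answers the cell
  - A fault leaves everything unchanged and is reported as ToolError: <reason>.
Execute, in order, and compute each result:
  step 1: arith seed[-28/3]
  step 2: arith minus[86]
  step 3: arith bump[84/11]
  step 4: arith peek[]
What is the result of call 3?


! arith seed(x='-28/3') == -28/3
! arith minus(x='86') == -286/3
! arith bump(x='84/11') == -2894/33
! arith peek() == -2894/33

Answer: -2894/33


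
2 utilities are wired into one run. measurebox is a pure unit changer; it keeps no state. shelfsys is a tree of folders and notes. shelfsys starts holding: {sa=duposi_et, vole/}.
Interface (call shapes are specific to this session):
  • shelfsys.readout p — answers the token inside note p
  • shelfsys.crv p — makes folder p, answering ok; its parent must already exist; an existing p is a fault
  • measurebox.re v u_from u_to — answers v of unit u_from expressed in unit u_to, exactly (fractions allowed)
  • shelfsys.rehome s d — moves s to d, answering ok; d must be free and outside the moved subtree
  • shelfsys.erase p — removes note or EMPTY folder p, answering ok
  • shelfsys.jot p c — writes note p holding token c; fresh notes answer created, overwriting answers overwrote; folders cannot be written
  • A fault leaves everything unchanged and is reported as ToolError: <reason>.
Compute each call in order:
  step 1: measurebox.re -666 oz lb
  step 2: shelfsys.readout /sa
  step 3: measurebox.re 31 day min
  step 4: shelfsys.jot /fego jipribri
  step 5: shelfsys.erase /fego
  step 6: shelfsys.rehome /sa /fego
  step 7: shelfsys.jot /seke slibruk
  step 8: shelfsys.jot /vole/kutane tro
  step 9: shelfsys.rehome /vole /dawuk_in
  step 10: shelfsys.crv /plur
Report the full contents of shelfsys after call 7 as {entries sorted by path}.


Answer: {fego=duposi_et, seke=slibruk, vole/}

Derivation:
I call measurebox.re passing v: -666, u_from: oz, u_to: lb, giving -333/8.
I run shelfsys.readout passing p: /sa, and observe duposi_et.
I invoke measurebox.re passing v: 31, u_from: day, u_to: min, and see 44640.
Then shelfsys.jot passing p: /fego, c: jipribri, which returns created.
Invoking shelfsys.erase passing p: /fego, → ok.
Invoking shelfsys.rehome passing s: /sa, d: /fego, and observe ok.
Next I call shelfsys.jot passing p: /seke, c: slibruk, giving created.
Invoking shelfsys.jot passing p: /vole/kutane, c: tro, and see created.
Now I run shelfsys.rehome passing s: /vole, d: /dawuk_in, → ok.
I use shelfsys.crv passing p: /plur, and observe ok.


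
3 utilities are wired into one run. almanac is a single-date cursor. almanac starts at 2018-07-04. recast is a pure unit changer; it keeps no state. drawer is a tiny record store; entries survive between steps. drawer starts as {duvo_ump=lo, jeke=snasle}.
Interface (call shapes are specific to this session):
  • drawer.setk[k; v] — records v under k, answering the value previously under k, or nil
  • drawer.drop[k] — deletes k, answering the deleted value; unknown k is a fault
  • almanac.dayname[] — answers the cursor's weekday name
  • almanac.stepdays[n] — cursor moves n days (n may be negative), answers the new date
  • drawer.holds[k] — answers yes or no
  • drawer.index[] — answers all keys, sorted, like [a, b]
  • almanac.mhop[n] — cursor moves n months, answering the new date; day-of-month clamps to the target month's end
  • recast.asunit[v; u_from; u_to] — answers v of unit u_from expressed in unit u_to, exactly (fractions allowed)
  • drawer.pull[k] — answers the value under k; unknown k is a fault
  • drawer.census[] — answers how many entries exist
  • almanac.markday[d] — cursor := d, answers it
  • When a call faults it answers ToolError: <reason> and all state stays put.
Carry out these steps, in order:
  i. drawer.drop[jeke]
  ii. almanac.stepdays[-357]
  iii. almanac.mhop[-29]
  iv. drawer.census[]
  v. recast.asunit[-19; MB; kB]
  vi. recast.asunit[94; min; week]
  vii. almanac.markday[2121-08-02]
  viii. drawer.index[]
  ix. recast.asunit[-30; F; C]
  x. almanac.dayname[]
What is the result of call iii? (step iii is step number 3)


Answer: 2015-02-12

Derivation:
# 1. drawer.drop(k: jeke) => snasle
# 2. almanac.stepdays(n: -357) => 2017-07-12
# 3. almanac.mhop(n: -29) => 2015-02-12
# 4. drawer.census() => 1
# 5. recast.asunit(v: -19, u_from: MB, u_to: kB) => -19000
# 6. recast.asunit(v: 94, u_from: min, u_to: week) => 47/5040
# 7. almanac.markday(d: 2121-08-02) => 2121-08-02
# 8. drawer.index() => [duvo_ump]
# 9. recast.asunit(v: -30, u_from: F, u_to: C) => -310/9
# 10. almanac.dayname() => Saturday


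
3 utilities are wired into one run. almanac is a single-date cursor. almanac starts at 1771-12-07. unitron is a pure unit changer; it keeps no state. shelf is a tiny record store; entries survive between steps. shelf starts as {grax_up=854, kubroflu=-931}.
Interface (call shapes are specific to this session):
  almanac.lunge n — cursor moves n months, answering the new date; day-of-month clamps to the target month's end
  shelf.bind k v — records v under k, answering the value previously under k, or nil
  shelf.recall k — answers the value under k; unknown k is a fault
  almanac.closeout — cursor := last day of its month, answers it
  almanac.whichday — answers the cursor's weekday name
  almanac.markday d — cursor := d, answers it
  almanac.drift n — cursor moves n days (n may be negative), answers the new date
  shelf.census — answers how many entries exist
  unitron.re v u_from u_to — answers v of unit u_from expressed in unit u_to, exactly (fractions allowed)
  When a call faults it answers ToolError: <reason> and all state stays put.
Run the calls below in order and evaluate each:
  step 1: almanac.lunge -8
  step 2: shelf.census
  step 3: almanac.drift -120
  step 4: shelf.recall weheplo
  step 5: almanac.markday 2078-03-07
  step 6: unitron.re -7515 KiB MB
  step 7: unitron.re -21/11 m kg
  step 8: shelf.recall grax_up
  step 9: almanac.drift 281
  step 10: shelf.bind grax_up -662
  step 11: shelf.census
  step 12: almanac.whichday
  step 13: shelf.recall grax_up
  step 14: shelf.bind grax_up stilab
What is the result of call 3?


I run almanac.lunge passing n→-8: 1771-04-07.
Next I call shelf.census: 2.
Next I call almanac.drift passing n→-120, which returns 1770-12-08.
I run shelf.recall passing k→weheplo: ToolError: no such key weheplo.
Now I run almanac.markday passing d→2078-03-07: 2078-03-07.
Using unitron.re passing v→-7515, u_from→KiB, u_to→MB, and get -24048/3125.
I use unitron.re passing v→-21/11, u_from→m, u_to→kg, → ToolError: incompatible units.
Using shelf.recall passing k→grax_up, which returns 854.
I call almanac.drift passing n→281, and observe 2078-12-13.
I invoke shelf.bind passing k→grax_up, v→-662, and observe 854.
I call shelf.census(), → 2.
I use almanac.whichday(), and get Tuesday.
Then shelf.recall passing k→grax_up, yielding -662.
I use shelf.bind passing k→grax_up, v→stilab, — result: -662.

Answer: 1770-12-08


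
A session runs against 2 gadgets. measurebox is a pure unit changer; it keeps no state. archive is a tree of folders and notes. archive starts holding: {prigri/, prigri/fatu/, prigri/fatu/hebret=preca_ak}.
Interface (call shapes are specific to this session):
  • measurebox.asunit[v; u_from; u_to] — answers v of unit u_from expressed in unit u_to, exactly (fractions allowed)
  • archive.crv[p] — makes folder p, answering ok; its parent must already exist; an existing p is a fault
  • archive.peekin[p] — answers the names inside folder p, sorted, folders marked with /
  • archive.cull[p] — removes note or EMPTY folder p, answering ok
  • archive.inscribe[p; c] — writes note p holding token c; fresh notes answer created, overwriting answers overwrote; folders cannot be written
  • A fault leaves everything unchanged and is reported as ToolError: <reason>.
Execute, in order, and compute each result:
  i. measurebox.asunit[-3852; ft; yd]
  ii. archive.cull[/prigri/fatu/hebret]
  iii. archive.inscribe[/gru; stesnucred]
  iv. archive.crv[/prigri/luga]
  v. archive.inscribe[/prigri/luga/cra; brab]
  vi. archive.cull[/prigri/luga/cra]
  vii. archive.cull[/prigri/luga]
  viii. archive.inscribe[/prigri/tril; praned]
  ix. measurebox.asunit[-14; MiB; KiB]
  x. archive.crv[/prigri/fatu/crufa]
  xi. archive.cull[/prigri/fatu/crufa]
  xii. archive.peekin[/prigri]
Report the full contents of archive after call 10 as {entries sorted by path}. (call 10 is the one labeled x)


[in] asunit v→-3852 u_from→ft u_to→yd
  -1284
[in] cull p→/prigri/fatu/hebret
  ok
[in] inscribe p→/gru c→stesnucred
  created
[in] crv p→/prigri/luga
  ok
[in] inscribe p→/prigri/luga/cra c→brab
  created
[in] cull p→/prigri/luga/cra
  ok
[in] cull p→/prigri/luga
  ok
[in] inscribe p→/prigri/tril c→praned
  created
[in] asunit v→-14 u_from→MiB u_to→KiB
  -14336
[in] crv p→/prigri/fatu/crufa
  ok
[in] cull p→/prigri/fatu/crufa
  ok
[in] peekin p→/prigri
  [fatu/, tril]

Answer: {gru=stesnucred, prigri/, prigri/fatu/, prigri/fatu/crufa/, prigri/tril=praned}


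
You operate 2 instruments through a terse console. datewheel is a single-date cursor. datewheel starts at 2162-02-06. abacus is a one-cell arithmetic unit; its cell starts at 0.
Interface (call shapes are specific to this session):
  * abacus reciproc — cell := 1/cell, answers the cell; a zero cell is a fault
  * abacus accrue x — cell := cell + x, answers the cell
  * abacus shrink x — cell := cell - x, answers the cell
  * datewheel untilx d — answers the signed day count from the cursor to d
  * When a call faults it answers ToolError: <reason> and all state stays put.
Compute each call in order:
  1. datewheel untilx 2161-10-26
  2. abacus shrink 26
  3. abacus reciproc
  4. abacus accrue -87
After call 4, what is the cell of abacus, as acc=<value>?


# 1. datewheel untilx(d→2161-10-26) => -103
# 2. abacus shrink(x→26) => -26
# 3. abacus reciproc() => -1/26
# 4. abacus accrue(x→-87) => -2263/26

Answer: acc=-2263/26


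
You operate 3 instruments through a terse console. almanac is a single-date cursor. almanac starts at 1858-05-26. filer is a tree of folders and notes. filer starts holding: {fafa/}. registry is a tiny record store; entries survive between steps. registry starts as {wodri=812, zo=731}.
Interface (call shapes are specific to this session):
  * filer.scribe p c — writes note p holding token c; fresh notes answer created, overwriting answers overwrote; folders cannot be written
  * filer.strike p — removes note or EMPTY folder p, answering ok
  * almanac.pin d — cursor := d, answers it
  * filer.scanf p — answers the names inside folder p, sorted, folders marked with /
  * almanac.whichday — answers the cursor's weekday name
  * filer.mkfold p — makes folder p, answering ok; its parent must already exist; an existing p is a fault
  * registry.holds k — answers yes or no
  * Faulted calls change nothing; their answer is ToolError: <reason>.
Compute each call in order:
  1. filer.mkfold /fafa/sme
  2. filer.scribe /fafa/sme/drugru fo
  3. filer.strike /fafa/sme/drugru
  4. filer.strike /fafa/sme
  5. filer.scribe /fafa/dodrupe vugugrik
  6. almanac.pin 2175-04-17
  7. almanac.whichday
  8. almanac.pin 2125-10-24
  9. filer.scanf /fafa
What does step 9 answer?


# filer.mkfold(p=/fafa/sme) ~> ok
# filer.scribe(p=/fafa/sme/drugru, c=fo) ~> created
# filer.strike(p=/fafa/sme/drugru) ~> ok
# filer.strike(p=/fafa/sme) ~> ok
# filer.scribe(p=/fafa/dodrupe, c=vugugrik) ~> created
# almanac.pin(d=2175-04-17) ~> 2175-04-17
# almanac.whichday() ~> Monday
# almanac.pin(d=2125-10-24) ~> 2125-10-24
# filer.scanf(p=/fafa) ~> [dodrupe]

Answer: [dodrupe]


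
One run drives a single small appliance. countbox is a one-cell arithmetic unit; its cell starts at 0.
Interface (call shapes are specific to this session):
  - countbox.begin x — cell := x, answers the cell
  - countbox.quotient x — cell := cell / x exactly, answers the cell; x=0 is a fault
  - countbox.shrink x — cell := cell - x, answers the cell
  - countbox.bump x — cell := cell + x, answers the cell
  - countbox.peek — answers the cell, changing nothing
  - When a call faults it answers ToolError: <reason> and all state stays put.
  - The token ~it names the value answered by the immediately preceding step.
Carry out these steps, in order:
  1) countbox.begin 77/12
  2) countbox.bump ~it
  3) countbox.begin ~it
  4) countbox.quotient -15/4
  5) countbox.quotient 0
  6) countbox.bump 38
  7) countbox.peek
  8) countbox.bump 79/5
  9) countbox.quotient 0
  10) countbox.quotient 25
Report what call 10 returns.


Answer: 2267/1125

Derivation:
Act: begin[77/12]
Obs: 77/12
Act: bump[~it]
Obs: 77/6
Act: begin[~it]
Obs: 77/6
Act: quotient[-15/4]
Obs: -154/45
Act: quotient[0]
Obs: ToolError: division by zero
Act: bump[38]
Obs: 1556/45
Act: peek[]
Obs: 1556/45
Act: bump[79/5]
Obs: 2267/45
Act: quotient[0]
Obs: ToolError: division by zero
Act: quotient[25]
Obs: 2267/1125


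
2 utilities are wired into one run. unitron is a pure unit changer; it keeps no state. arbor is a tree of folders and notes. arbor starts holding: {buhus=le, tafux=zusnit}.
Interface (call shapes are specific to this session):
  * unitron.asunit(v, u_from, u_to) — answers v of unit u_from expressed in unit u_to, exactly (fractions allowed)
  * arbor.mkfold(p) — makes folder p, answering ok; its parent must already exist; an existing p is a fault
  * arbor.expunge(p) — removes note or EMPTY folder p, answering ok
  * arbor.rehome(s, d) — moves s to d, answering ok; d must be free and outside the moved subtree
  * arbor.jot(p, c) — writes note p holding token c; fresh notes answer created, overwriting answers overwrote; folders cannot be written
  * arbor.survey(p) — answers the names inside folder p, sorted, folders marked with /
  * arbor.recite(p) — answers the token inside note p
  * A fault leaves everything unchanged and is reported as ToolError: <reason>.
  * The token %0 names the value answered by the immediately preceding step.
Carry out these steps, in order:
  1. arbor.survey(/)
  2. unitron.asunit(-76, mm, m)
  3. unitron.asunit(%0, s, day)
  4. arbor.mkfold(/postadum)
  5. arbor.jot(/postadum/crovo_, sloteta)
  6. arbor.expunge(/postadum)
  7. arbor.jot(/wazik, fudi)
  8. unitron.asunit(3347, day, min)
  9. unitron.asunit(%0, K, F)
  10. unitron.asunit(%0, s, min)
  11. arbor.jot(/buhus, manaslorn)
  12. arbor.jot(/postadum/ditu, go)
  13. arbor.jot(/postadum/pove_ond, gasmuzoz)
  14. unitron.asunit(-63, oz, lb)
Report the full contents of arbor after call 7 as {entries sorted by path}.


I invoke survey with /, giving [buhus, tafux].
Now I run asunit with -76, mm, m, and get -19/250.
I invoke asunit with %0, s, day, yielding -19/21600000.
I run mkfold with /postadum, → ok.
I invoke jot with /postadum/crovo_, sloteta, yielding created.
I use expunge with /postadum, giving ToolError: not empty.
Now I run jot with /wazik, fudi, and observe created.
Calling asunit with 3347, day, min, yielding 4819680.
Next I call asunit with %0, K, F, → 867496433/100.
I try asunit with %0, s, min: 867496433/6000.
Calling jot with /buhus, manaslorn: overwrote.
I run jot with /postadum/ditu, go, which returns created.
I use jot with /postadum/pove_ond, gasmuzoz, and get created.
Next I call asunit with -63, oz, lb, and observe -63/16.

Answer: {buhus=le, postadum/, postadum/crovo_=sloteta, tafux=zusnit, wazik=fudi}


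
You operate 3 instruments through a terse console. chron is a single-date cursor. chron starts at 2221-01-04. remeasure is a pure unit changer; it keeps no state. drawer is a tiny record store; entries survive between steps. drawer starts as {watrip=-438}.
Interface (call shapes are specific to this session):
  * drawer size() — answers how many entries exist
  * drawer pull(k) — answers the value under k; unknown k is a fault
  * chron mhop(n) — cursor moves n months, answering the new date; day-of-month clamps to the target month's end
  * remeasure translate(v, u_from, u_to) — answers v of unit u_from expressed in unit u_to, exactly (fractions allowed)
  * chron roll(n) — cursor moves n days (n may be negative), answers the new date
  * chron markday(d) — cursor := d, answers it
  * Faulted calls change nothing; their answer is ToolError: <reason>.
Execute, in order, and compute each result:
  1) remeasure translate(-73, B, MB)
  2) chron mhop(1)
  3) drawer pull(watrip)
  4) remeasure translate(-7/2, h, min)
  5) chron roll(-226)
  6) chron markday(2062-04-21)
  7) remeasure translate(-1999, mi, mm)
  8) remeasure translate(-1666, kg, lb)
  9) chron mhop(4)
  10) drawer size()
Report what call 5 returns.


==> remeasure translate(v=-73, u_from=B, u_to=MB)
<== -73/1000000
==> chron mhop(n=1)
<== 2221-02-04
==> drawer pull(k=watrip)
<== -438
==> remeasure translate(v=-7/2, u_from=h, u_to=min)
<== -210
==> chron roll(n=-226)
<== 2220-06-23
==> chron markday(d=2062-04-21)
<== 2062-04-21
==> remeasure translate(v=-1999, u_from=mi, u_to=mm)
<== -3217078656
==> remeasure translate(v=-1666, u_from=kg, u_to=lb)
<== -23800000000/6479891
==> chron mhop(n=4)
<== 2062-08-21
==> drawer size()
<== 1

Answer: 2220-06-23


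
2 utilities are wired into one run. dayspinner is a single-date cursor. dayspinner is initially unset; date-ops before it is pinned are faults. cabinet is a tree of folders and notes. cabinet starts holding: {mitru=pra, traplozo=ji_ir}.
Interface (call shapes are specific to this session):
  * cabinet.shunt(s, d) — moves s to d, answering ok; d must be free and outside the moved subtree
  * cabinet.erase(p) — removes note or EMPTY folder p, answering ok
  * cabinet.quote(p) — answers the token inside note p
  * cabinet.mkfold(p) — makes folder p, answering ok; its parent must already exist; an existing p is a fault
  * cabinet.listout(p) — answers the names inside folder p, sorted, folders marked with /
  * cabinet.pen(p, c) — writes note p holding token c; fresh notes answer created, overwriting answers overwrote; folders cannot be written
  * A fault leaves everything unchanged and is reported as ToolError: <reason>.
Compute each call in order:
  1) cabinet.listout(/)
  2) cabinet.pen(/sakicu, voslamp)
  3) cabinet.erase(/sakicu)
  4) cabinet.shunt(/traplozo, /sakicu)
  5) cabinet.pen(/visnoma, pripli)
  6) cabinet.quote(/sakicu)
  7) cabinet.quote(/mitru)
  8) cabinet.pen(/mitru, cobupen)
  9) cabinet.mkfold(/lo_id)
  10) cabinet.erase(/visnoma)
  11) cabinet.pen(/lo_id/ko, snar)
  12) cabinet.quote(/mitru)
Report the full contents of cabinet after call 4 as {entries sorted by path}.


Act: cabinet.listout[p=/]
Obs: [mitru, traplozo]
Act: cabinet.pen[p=/sakicu; c=voslamp]
Obs: created
Act: cabinet.erase[p=/sakicu]
Obs: ok
Act: cabinet.shunt[s=/traplozo; d=/sakicu]
Obs: ok
Act: cabinet.pen[p=/visnoma; c=pripli]
Obs: created
Act: cabinet.quote[p=/sakicu]
Obs: ji_ir
Act: cabinet.quote[p=/mitru]
Obs: pra
Act: cabinet.pen[p=/mitru; c=cobupen]
Obs: overwrote
Act: cabinet.mkfold[p=/lo_id]
Obs: ok
Act: cabinet.erase[p=/visnoma]
Obs: ok
Act: cabinet.pen[p=/lo_id/ko; c=snar]
Obs: created
Act: cabinet.quote[p=/mitru]
Obs: cobupen

Answer: {mitru=pra, sakicu=ji_ir}
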